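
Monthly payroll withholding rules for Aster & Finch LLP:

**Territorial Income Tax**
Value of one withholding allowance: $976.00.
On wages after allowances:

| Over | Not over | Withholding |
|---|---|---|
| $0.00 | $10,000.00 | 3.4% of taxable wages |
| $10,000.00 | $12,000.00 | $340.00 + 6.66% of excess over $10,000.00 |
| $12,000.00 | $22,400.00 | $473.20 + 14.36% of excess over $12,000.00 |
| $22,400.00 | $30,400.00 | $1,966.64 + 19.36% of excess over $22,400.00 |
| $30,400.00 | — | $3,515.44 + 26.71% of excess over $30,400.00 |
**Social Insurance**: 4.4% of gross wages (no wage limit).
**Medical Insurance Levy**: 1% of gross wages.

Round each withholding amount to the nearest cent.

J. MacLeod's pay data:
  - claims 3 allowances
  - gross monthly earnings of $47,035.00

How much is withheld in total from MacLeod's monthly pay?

$9,716.47

Territorial Income Tax: taxable = $47,035.00 − 3×$976.00 = $44,107.00
  $3,515.44 + 26.71% × ($44,107.00 − $30,400.00) = $3,515.44 + 26.71% × $13,707.00 = $7,176.58
Social Insurance: 4.4% × $47,035.00 = $2,069.54
Medical Insurance Levy: 1% × $47,035.00 = $470.35
Total: $7,176.58 + $2,069.54 + $470.35 = $9,716.47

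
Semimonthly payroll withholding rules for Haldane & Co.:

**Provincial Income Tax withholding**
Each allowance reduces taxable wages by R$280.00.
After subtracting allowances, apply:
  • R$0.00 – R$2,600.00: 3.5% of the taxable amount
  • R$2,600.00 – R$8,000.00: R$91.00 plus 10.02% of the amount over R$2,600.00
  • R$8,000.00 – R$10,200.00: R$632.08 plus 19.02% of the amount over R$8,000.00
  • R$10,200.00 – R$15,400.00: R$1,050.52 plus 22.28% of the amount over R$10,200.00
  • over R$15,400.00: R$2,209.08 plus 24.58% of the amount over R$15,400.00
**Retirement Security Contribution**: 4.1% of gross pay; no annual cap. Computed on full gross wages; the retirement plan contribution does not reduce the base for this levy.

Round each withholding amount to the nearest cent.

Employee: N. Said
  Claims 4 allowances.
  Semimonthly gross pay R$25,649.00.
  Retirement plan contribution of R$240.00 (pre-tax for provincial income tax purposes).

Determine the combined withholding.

R$5,445.61

Provincial Income Tax: taxable = R$25,649.00 − R$240.00 − 4×R$280.00 = R$24,289.00
  R$2,209.08 + 24.58% × (R$24,289.00 − R$15,400.00) = R$2,209.08 + 24.58% × R$8,889.00 = R$4,394.00
Retirement Security Contribution: 4.1% × R$25,649.00 = R$1,051.61
Total: R$4,394.00 + R$1,051.61 = R$5,445.61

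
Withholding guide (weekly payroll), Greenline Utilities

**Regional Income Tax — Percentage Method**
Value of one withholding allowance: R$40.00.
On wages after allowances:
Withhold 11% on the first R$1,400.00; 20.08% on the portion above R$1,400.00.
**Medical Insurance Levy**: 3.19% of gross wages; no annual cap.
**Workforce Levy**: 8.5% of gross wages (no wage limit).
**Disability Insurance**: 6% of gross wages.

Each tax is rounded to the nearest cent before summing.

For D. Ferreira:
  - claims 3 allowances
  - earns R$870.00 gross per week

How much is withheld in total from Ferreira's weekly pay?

R$236.40

Regional Income Tax: taxable = R$870.00 − 3×R$40.00 = R$750.00
  11% × R$750.00 = R$82.50
Medical Insurance Levy: 3.19% × R$870.00 = R$27.75
Workforce Levy: 8.5% × R$870.00 = R$73.95
Disability Insurance: 6% × R$870.00 = R$52.20
Total: R$82.50 + R$27.75 + R$73.95 + R$52.20 = R$236.40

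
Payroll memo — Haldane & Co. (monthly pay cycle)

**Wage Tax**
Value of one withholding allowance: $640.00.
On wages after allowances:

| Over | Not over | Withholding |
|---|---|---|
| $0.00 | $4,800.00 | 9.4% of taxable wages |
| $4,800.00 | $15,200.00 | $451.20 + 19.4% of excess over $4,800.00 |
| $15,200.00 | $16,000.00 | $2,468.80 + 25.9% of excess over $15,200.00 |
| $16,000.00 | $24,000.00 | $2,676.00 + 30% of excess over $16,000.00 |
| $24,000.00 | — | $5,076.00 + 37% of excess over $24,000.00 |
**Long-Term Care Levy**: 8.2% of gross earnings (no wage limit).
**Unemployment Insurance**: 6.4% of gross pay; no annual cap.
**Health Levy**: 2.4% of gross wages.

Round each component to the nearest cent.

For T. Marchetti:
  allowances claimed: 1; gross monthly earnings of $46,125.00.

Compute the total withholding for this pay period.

Wage Tax: taxable = $46,125.00 − 1×$640.00 = $45,485.00
  $5,076.00 + 37% × ($45,485.00 − $24,000.00) = $5,076.00 + 37% × $21,485.00 = $13,025.45
Long-Term Care Levy: 8.2% × $46,125.00 = $3,782.25
Unemployment Insurance: 6.4% × $46,125.00 = $2,952.00
Health Levy: 2.4% × $46,125.00 = $1,107.00
Total: $13,025.45 + $3,782.25 + $2,952.00 + $1,107.00 = $20,866.70

$20,866.70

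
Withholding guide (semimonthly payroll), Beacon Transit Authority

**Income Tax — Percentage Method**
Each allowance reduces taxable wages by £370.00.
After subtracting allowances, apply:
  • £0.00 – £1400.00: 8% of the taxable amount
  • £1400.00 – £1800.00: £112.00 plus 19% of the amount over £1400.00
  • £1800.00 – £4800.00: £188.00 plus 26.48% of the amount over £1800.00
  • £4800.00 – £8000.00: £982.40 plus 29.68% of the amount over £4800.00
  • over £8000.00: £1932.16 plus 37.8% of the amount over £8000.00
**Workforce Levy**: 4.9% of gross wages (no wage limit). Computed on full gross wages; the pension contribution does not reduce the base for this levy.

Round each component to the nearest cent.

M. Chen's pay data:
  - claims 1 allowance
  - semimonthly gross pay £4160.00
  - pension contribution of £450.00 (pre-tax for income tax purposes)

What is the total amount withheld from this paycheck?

£799.63

Income Tax: taxable = £4160.00 − £450.00 − 1×£370.00 = £3340.00
  £188.00 + 26.48% × (£3340.00 − £1800.00) = £188.00 + 26.48% × £1540.00 = £595.79
Workforce Levy: 4.9% × £4160.00 = £203.84
Total: £595.79 + £203.84 = £799.63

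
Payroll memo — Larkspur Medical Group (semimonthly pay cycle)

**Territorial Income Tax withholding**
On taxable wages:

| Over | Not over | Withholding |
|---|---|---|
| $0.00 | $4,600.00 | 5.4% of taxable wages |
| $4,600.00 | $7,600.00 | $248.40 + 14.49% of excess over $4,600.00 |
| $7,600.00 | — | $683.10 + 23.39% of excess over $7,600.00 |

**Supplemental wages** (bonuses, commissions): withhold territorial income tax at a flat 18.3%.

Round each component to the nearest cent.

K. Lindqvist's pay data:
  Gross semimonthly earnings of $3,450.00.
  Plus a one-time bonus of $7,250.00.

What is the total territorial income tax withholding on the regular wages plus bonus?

$1,513.05

Territorial Income Tax: taxable = $3,450.00
  5.4% × $3,450.00 = $186.30
Supplemental (18.3% flat on bonus): 18.3% × $7,250.00 = $1,326.75
Total territorial income tax: $186.30 + $1,326.75 = $1,513.05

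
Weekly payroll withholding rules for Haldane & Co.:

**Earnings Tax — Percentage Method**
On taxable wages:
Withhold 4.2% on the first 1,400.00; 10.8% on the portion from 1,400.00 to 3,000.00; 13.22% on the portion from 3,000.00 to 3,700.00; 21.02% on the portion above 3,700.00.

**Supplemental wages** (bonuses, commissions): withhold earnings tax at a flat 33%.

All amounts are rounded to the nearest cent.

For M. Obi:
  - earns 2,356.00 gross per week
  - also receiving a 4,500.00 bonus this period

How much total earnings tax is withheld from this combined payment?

Earnings Tax: taxable = 2,356.00
  58.80 + 10.8% × (2,356.00 − 1,400.00) = 58.80 + 10.8% × 956.00 = 162.05
Supplemental (33% flat on bonus): 33% × 4,500.00 = 1,485.00
Total earnings tax: 162.05 + 1,485.00 = 1,647.05

1,647.05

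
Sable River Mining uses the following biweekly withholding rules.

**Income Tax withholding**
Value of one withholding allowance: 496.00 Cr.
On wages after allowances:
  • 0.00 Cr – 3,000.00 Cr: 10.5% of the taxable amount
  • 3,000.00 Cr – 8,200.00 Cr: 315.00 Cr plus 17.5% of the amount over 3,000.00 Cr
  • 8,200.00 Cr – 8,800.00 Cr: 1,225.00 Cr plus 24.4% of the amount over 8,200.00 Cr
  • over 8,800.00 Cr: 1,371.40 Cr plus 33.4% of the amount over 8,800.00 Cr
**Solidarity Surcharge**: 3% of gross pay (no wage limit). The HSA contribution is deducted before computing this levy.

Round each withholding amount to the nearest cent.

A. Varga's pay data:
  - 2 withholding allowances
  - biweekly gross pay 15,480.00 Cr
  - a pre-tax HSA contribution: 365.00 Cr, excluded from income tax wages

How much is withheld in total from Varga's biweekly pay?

Income Tax: taxable = 15,480.00 Cr − 365.00 Cr − 2×496.00 Cr = 14,123.00 Cr
  1,371.40 Cr + 33.4% × (14,123.00 Cr − 8,800.00 Cr) = 1,371.40 Cr + 33.4% × 5,323.00 Cr = 3,149.28 Cr
Solidarity Surcharge: 3% × 15,115.00 Cr = 453.45 Cr
Total: 3,149.28 Cr + 453.45 Cr = 3,602.73 Cr

3,602.73 Cr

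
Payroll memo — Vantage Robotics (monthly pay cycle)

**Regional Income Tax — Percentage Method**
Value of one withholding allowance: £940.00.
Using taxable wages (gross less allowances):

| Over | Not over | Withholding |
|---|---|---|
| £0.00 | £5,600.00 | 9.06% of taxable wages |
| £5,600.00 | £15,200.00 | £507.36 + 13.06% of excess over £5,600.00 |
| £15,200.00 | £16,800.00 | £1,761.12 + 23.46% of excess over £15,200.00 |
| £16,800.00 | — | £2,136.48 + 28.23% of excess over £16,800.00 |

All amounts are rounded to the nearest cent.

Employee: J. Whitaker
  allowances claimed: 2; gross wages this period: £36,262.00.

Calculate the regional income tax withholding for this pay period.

Regional Income Tax: taxable = £36,262.00 − 2×£940.00 = £34,382.00
  £2,136.48 + 28.23% × (£34,382.00 − £16,800.00) = £2,136.48 + 28.23% × £17,582.00 = £7,099.88

£7,099.88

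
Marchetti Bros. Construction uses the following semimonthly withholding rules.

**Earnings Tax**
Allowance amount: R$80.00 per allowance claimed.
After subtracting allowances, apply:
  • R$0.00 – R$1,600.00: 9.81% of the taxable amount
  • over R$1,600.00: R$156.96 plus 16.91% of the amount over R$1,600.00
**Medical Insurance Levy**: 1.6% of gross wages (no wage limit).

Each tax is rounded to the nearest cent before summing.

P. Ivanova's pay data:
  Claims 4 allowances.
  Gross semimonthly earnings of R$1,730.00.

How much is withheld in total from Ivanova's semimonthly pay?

R$166.00

Earnings Tax: taxable = R$1,730.00 − 4×R$80.00 = R$1,410.00
  9.81% × R$1,410.00 = R$138.32
Medical Insurance Levy: 1.6% × R$1,730.00 = R$27.68
Total: R$138.32 + R$27.68 = R$166.00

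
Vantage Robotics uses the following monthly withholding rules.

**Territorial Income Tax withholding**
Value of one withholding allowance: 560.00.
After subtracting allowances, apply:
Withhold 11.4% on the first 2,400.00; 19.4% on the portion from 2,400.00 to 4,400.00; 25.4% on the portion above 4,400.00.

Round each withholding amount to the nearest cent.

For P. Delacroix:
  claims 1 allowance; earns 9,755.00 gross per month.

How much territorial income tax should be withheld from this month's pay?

Territorial Income Tax: taxable = 9,755.00 − 1×560.00 = 9,195.00
  661.60 + 25.4% × (9,195.00 − 4,400.00) = 661.60 + 25.4% × 4,795.00 = 1,879.53

1,879.53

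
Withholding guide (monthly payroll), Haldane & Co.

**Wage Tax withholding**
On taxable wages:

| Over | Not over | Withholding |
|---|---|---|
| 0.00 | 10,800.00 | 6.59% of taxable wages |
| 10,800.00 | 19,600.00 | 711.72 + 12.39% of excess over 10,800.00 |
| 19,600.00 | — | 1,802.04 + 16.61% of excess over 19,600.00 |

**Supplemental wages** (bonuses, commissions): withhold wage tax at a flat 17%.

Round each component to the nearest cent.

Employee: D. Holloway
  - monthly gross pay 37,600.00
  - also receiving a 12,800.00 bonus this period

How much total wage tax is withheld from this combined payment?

6,967.84

Wage Tax: taxable = 37,600.00
  1,802.04 + 16.61% × (37,600.00 − 19,600.00) = 1,802.04 + 16.61% × 18,000.00 = 4,791.84
Supplemental (17% flat on bonus): 17% × 12,800.00 = 2,176.00
Total wage tax: 4,791.84 + 2,176.00 = 6,967.84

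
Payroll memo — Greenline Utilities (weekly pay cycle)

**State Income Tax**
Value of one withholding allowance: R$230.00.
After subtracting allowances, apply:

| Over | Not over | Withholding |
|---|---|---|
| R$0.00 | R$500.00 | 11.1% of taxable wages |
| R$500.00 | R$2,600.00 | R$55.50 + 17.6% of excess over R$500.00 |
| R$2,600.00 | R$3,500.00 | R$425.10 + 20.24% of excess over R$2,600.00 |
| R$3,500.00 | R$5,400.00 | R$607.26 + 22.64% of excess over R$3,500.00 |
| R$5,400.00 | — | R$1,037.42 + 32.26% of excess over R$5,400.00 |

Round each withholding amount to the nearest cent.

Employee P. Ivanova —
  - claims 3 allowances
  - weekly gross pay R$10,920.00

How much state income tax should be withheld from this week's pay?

R$2,595.58

State Income Tax: taxable = R$10,920.00 − 3×R$230.00 = R$10,230.00
  R$1,037.42 + 32.26% × (R$10,230.00 − R$5,400.00) = R$1,037.42 + 32.26% × R$4,830.00 = R$2,595.58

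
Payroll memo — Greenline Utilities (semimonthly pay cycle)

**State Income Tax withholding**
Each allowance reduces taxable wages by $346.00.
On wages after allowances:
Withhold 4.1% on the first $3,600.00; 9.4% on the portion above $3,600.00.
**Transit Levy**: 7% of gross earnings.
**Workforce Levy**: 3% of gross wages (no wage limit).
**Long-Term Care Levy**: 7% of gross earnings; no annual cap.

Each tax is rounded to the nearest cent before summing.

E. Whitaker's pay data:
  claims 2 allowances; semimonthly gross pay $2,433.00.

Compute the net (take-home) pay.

$1,948.01

State Income Tax: taxable = $2,433.00 − 2×$346.00 = $1,741.00
  4.1% × $1,741.00 = $71.38
Transit Levy: 7% × $2,433.00 = $170.31
Workforce Levy: 3% × $2,433.00 = $72.99
Long-Term Care Levy: 7% × $2,433.00 = $170.31
Total withheld: $71.38 + $170.31 + $72.99 + $170.31 = $484.99
Net pay: $2,433.00 − $484.99 = $1,948.01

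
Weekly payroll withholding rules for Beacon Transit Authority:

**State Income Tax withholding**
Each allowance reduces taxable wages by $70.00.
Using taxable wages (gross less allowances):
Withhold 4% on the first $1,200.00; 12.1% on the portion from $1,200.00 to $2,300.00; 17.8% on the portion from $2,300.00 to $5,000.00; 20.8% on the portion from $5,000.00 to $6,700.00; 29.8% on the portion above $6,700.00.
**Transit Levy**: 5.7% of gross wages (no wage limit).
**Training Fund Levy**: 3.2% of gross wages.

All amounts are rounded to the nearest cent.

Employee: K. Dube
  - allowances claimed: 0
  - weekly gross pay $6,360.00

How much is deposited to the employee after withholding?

$4,849.38

State Income Tax: taxable = $6,360.00
  $661.70 + 20.8% × ($6,360.00 − $5,000.00) = $661.70 + 20.8% × $1,360.00 = $944.58
Transit Levy: 5.7% × $6,360.00 = $362.52
Training Fund Levy: 3.2% × $6,360.00 = $203.52
Total withheld: $944.58 + $362.52 + $203.52 = $1,510.62
Net pay: $6,360.00 − $1,510.62 = $4,849.38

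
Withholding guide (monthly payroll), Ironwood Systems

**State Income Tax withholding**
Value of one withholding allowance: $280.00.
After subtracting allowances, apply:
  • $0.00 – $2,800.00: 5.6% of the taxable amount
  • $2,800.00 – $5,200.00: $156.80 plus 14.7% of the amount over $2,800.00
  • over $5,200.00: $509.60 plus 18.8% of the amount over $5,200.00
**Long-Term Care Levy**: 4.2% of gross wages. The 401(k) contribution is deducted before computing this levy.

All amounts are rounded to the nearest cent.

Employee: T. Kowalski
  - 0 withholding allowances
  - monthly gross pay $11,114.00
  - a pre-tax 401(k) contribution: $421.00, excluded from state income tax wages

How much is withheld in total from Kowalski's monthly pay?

$1,991.39

State Income Tax: taxable = $11,114.00 − $421.00 = $10,693.00
  $509.60 + 18.8% × ($10,693.00 − $5,200.00) = $509.60 + 18.8% × $5,493.00 = $1,542.28
Long-Term Care Levy: 4.2% × $10,693.00 = $449.11
Total: $1,542.28 + $449.11 = $1,991.39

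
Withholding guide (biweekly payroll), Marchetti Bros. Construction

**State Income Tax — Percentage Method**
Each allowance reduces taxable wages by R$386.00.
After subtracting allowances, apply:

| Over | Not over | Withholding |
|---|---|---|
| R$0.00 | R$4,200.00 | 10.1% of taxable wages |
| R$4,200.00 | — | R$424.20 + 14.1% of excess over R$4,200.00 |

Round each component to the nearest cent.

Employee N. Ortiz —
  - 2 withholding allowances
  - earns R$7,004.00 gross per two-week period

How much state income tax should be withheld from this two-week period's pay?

State Income Tax: taxable = R$7,004.00 − 2×R$386.00 = R$6,232.00
  R$424.20 + 14.1% × (R$6,232.00 − R$4,200.00) = R$424.20 + 14.1% × R$2,032.00 = R$710.71

R$710.71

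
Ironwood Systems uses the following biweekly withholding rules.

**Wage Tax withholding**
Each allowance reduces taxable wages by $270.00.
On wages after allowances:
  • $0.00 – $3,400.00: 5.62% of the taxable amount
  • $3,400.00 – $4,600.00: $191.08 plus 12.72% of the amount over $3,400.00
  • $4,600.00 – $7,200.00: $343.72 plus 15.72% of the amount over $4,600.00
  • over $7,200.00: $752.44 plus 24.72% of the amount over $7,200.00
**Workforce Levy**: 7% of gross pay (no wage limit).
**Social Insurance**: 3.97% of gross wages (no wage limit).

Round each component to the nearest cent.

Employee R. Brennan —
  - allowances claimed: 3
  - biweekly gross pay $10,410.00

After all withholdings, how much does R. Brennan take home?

$7,922.30

Wage Tax: taxable = $10,410.00 − 3×$270.00 = $9,600.00
  $752.44 + 24.72% × ($9,600.00 − $7,200.00) = $752.44 + 24.72% × $2,400.00 = $1,345.72
Workforce Levy: 7% × $10,410.00 = $728.70
Social Insurance: 3.97% × $10,410.00 = $413.28
Total withheld: $1,345.72 + $728.70 + $413.28 = $2,487.70
Net pay: $10,410.00 − $2,487.70 = $7,922.30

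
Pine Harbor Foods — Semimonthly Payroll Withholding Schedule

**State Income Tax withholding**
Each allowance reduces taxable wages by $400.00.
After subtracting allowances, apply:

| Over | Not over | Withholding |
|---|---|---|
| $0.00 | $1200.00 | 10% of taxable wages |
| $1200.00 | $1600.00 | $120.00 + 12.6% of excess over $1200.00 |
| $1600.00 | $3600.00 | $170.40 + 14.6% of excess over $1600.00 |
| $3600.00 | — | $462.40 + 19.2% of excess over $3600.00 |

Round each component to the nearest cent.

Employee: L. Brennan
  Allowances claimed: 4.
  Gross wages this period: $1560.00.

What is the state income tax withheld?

$0.00

State Income Tax: taxable = $1560.00 − 4×$400.00 = $-40.00
  Taxable ≤ 0 → $0.00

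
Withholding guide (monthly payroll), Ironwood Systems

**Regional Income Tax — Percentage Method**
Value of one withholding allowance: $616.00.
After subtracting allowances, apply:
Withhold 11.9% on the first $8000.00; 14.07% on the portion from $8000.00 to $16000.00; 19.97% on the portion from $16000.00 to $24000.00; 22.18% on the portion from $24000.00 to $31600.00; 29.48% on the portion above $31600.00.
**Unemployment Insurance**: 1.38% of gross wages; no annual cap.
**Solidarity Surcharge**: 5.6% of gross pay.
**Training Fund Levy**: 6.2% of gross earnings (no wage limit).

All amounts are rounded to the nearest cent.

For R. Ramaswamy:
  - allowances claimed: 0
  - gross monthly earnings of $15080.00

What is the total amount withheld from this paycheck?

Regional Income Tax: taxable = $15080.00
  $952.00 + 14.07% × ($15080.00 − $8000.00) = $952.00 + 14.07% × $7080.00 = $1948.16
Unemployment Insurance: 1.38% × $15080.00 = $208.10
Solidarity Surcharge: 5.6% × $15080.00 = $844.48
Training Fund Levy: 6.2% × $15080.00 = $934.96
Total: $1948.16 + $208.10 + $844.48 + $934.96 = $3935.70

$3935.70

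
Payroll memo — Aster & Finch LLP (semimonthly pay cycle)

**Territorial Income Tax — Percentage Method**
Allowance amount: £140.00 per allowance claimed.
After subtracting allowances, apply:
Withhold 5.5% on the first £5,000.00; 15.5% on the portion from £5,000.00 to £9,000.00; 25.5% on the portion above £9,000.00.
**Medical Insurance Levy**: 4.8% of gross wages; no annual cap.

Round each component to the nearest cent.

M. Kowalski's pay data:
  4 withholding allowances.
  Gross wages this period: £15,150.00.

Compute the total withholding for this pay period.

Territorial Income Tax: taxable = £15,150.00 − 4×£140.00 = £14,590.00
  £895.00 + 25.5% × (£14,590.00 − £9,000.00) = £895.00 + 25.5% × £5,590.00 = £2,320.45
Medical Insurance Levy: 4.8% × £15,150.00 = £727.20
Total: £2,320.45 + £727.20 = £3,047.65

£3,047.65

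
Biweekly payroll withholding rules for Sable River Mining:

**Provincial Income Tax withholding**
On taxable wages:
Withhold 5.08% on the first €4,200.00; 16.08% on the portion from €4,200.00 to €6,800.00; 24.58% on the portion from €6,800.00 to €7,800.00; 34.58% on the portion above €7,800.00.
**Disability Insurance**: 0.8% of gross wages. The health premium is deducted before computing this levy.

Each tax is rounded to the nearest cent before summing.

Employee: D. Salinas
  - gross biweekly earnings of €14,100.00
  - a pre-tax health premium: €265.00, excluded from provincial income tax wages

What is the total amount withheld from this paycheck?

€3,074.82

Provincial Income Tax: taxable = €14,100.00 − €265.00 = €13,835.00
  €877.24 + 34.58% × (€13,835.00 − €7,800.00) = €877.24 + 34.58% × €6,035.00 = €2,964.14
Disability Insurance: 0.8% × €13,835.00 = €110.68
Total: €2,964.14 + €110.68 = €3,074.82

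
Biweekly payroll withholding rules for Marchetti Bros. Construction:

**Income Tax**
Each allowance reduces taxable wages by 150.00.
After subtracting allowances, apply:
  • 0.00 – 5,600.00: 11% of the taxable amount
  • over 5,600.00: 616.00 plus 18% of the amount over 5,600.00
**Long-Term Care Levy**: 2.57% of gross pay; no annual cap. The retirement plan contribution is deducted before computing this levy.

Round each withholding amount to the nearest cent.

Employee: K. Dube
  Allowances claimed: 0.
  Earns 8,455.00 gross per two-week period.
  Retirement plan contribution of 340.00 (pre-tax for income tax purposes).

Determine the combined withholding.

1,277.26

Income Tax: taxable = 8,455.00 − 340.00 = 8,115.00
  616.00 + 18% × (8,115.00 − 5,600.00) = 616.00 + 18% × 2,515.00 = 1,068.70
Long-Term Care Levy: 2.57% × 8,115.00 = 208.56
Total: 1,068.70 + 208.56 = 1,277.26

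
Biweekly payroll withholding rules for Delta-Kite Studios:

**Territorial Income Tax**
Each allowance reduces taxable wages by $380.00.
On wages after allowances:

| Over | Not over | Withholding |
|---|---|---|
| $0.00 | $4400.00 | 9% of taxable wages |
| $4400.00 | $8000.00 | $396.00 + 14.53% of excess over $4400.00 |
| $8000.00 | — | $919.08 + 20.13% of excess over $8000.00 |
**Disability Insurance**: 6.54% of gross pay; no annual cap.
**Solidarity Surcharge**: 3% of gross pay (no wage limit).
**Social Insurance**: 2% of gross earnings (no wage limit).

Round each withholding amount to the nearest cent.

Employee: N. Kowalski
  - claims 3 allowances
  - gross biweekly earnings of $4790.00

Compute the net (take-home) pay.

$3908.73

Territorial Income Tax: taxable = $4790.00 − 3×$380.00 = $3650.00
  9% × $3650.00 = $328.50
Disability Insurance: 6.54% × $4790.00 = $313.27
Solidarity Surcharge: 3% × $4790.00 = $143.70
Social Insurance: 2% × $4790.00 = $95.80
Total withheld: $328.50 + $313.27 + $143.70 + $95.80 = $881.27
Net pay: $4790.00 − $881.27 = $3908.73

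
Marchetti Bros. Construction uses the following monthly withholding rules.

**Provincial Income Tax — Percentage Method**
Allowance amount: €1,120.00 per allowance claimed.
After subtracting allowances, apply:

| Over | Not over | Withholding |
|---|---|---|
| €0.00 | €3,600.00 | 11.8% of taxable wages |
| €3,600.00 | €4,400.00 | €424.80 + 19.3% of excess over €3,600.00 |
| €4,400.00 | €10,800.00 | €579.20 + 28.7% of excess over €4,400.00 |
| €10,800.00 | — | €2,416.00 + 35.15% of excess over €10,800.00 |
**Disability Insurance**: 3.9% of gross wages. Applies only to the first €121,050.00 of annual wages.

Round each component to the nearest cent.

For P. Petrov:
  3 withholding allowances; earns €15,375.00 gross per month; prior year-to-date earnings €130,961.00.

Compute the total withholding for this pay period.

€2,843.07

Provincial Income Tax: taxable = €15,375.00 − 3×€1,120.00 = €12,015.00
  €2,416.00 + 35.15% × (€12,015.00 − €10,800.00) = €2,416.00 + 35.15% × €1,215.00 = €2,843.07
Disability Insurance: YTD €130,961.00 ≥ cap €121,050.00 → €0.00
Total: €2,843.07 + €0.00 = €2,843.07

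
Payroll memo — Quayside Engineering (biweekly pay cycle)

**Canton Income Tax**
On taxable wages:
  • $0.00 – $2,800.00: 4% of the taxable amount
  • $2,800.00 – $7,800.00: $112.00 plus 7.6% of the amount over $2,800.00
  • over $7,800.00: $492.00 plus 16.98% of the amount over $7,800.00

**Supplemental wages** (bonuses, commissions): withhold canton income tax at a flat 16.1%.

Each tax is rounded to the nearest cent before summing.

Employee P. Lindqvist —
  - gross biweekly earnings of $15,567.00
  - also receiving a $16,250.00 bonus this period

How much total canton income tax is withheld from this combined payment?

$4,427.09

Canton Income Tax: taxable = $15,567.00
  $492.00 + 16.98% × ($15,567.00 − $7,800.00) = $492.00 + 16.98% × $7,767.00 = $1,810.84
Supplemental (16.1% flat on bonus): 16.1% × $16,250.00 = $2,616.25
Total canton income tax: $1,810.84 + $2,616.25 = $4,427.09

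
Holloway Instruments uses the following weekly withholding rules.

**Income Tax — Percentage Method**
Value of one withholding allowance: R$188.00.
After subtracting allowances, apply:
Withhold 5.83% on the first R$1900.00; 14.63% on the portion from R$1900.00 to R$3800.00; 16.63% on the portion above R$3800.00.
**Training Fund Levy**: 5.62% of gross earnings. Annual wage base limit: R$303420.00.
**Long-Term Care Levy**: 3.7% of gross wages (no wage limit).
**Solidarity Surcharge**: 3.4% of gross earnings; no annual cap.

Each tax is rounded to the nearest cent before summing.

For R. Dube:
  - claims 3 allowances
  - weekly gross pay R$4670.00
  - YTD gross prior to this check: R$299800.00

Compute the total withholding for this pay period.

R$974.64

Income Tax: taxable = R$4670.00 − 3×R$188.00 = R$4106.00
  R$388.74 + 16.63% × (R$4106.00 − R$3800.00) = R$388.74 + 16.63% × R$306.00 = R$439.63
Training Fund Levy: cap R$303420.00 − YTD R$299800.00 = R$3620.00 subject; 5.62% × R$3620.00 = R$203.44
Long-Term Care Levy: 3.7% × R$4670.00 = R$172.79
Solidarity Surcharge: 3.4% × R$4670.00 = R$158.78
Total: R$439.63 + R$203.44 + R$172.79 + R$158.78 = R$974.64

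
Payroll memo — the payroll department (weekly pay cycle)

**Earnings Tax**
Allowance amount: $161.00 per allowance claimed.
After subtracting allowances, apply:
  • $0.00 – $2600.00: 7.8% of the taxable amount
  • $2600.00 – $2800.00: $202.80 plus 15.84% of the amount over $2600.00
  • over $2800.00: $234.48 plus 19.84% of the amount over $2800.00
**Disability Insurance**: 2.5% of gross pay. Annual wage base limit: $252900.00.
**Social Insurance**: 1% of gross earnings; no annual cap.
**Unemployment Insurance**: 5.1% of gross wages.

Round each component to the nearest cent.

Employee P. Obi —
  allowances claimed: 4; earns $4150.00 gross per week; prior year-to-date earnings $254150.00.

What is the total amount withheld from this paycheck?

Earnings Tax: taxable = $4150.00 − 4×$161.00 = $3506.00
  $234.48 + 19.84% × ($3506.00 − $2800.00) = $234.48 + 19.84% × $706.00 = $374.55
Disability Insurance: YTD $254150.00 ≥ cap $252900.00 → $0.00
Social Insurance: 1% × $4150.00 = $41.50
Unemployment Insurance: 5.1% × $4150.00 = $211.65
Total: $374.55 + $0.00 + $41.50 + $211.65 = $627.70

$627.70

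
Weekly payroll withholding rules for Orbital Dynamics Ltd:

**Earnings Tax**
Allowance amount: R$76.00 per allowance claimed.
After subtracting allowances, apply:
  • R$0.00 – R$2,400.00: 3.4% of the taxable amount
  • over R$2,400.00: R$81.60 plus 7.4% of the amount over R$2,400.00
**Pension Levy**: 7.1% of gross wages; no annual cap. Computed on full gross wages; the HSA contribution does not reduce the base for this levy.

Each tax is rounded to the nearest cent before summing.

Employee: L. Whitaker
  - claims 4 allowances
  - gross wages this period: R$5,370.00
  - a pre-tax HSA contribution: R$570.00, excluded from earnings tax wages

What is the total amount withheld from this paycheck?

R$617.97

Earnings Tax: taxable = R$5,370.00 − R$570.00 − 4×R$76.00 = R$4,496.00
  R$81.60 + 7.4% × (R$4,496.00 − R$2,400.00) = R$81.60 + 7.4% × R$2,096.00 = R$236.70
Pension Levy: 7.1% × R$5,370.00 = R$381.27
Total: R$236.70 + R$381.27 = R$617.97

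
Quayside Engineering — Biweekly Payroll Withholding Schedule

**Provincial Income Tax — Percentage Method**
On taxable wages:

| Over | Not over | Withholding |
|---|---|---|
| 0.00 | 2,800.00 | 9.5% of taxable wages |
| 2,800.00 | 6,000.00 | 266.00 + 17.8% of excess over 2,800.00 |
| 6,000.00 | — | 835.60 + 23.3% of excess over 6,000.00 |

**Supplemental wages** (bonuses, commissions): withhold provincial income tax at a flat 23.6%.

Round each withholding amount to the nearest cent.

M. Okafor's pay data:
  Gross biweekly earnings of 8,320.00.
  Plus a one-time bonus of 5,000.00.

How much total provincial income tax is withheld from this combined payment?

Provincial Income Tax: taxable = 8,320.00
  835.60 + 23.3% × (8,320.00 − 6,000.00) = 835.60 + 23.3% × 2,320.00 = 1,376.16
Supplemental (23.6% flat on bonus): 23.6% × 5,000.00 = 1,180.00
Total provincial income tax: 1,376.16 + 1,180.00 = 2,556.16

2,556.16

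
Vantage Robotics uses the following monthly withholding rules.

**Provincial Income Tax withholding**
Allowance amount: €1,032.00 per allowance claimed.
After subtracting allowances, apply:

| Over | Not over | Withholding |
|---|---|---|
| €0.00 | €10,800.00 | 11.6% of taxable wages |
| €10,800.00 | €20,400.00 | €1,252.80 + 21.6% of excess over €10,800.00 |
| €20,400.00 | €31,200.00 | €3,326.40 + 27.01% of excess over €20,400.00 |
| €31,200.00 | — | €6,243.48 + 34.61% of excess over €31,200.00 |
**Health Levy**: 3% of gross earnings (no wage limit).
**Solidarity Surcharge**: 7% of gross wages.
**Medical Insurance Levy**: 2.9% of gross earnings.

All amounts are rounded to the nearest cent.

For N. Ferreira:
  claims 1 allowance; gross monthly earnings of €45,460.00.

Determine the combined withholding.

€16,686.03

Provincial Income Tax: taxable = €45,460.00 − 1×€1,032.00 = €44,428.00
  €6,243.48 + 34.61% × (€44,428.00 − €31,200.00) = €6,243.48 + 34.61% × €13,228.00 = €10,821.69
Health Levy: 3% × €45,460.00 = €1,363.80
Solidarity Surcharge: 7% × €45,460.00 = €3,182.20
Medical Insurance Levy: 2.9% × €45,460.00 = €1,318.34
Total: €10,821.69 + €1,363.80 + €3,182.20 + €1,318.34 = €16,686.03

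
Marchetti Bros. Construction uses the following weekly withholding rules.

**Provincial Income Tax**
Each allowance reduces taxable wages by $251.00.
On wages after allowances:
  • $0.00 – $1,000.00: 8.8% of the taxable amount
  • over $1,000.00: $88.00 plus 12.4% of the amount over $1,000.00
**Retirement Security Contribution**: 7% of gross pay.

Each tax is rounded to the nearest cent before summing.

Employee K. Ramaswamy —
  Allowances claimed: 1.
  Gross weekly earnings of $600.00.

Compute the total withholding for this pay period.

$72.71

Provincial Income Tax: taxable = $600.00 − 1×$251.00 = $349.00
  8.8% × $349.00 = $30.71
Retirement Security Contribution: 7% × $600.00 = $42.00
Total: $30.71 + $42.00 = $72.71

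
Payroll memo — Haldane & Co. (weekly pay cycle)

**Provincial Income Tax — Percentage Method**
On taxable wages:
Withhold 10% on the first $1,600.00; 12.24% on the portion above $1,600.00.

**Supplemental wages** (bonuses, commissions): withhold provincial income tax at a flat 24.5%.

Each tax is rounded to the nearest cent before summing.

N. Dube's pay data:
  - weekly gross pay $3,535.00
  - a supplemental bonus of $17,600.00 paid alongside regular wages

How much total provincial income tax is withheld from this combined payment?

Provincial Income Tax: taxable = $3,535.00
  $160.00 + 12.24% × ($3,535.00 − $1,600.00) = $160.00 + 12.24% × $1,935.00 = $396.84
Supplemental (24.5% flat on bonus): 24.5% × $17,600.00 = $4,312.00
Total provincial income tax: $396.84 + $4,312.00 = $4,708.84

$4,708.84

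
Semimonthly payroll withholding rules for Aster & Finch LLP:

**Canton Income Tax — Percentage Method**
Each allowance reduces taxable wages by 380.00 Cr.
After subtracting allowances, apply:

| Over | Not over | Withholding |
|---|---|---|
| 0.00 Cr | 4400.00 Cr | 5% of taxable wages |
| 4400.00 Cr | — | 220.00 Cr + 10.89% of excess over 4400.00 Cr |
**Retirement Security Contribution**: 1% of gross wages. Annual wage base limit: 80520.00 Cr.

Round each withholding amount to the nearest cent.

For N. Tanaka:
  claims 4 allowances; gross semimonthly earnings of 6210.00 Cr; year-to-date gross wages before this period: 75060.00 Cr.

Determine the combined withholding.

306.18 Cr

Canton Income Tax: taxable = 6210.00 Cr − 4×380.00 Cr = 4690.00 Cr
  220.00 Cr + 10.89% × (4690.00 Cr − 4400.00 Cr) = 220.00 Cr + 10.89% × 290.00 Cr = 251.58 Cr
Retirement Security Contribution: cap 80520.00 Cr − YTD 75060.00 Cr = 5460.00 Cr subject; 1% × 5460.00 Cr = 54.60 Cr
Total: 251.58 Cr + 54.60 Cr = 306.18 Cr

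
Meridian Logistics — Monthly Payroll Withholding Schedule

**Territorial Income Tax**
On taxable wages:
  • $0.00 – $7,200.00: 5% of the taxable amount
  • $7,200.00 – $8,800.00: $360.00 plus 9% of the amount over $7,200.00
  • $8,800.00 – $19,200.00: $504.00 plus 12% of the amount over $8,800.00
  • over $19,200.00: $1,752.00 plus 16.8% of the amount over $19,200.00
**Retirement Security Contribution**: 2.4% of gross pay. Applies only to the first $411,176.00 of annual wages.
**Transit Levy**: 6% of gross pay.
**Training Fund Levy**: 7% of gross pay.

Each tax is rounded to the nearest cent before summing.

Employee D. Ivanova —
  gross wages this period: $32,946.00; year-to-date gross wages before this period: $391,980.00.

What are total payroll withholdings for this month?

$8,805.01

Territorial Income Tax: taxable = $32,946.00
  $1,752.00 + 16.8% × ($32,946.00 − $19,200.00) = $1,752.00 + 16.8% × $13,746.00 = $4,061.33
Retirement Security Contribution: cap $411,176.00 − YTD $391,980.00 = $19,196.00 subject; 2.4% × $19,196.00 = $460.70
Transit Levy: 6% × $32,946.00 = $1,976.76
Training Fund Levy: 7% × $32,946.00 = $2,306.22
Total: $4,061.33 + $460.70 + $1,976.76 + $2,306.22 = $8,805.01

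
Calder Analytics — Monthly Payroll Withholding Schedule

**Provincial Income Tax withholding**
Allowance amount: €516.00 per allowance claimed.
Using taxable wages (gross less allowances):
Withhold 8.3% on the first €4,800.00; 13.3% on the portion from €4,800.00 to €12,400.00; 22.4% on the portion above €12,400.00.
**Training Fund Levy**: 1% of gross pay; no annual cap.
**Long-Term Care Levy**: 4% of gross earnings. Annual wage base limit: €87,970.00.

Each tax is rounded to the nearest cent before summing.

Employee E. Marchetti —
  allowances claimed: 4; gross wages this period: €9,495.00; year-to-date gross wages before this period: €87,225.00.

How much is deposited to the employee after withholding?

Provincial Income Tax: taxable = €9,495.00 − 4×€516.00 = €7,431.00
  €398.40 + 13.3% × (€7,431.00 − €4,800.00) = €398.40 + 13.3% × €2,631.00 = €748.32
Training Fund Levy: 1% × €9,495.00 = €94.95
Long-Term Care Levy: cap €87,970.00 − YTD €87,225.00 = €745.00 subject; 4% × €745.00 = €29.80
Total withheld: €748.32 + €94.95 + €29.80 = €873.07
Net pay: €9,495.00 − €873.07 = €8,621.93

€8,621.93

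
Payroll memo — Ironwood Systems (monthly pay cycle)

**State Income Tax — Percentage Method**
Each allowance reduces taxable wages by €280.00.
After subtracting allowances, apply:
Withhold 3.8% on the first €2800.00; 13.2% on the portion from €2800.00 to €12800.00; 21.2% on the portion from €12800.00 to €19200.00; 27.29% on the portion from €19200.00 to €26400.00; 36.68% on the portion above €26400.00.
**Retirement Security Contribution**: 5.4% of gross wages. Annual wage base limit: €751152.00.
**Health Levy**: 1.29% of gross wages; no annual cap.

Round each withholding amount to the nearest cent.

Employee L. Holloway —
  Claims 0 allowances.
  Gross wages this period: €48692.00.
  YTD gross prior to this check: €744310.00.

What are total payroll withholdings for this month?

State Income Tax: taxable = €48692.00
  €4748.08 + 36.68% × (€48692.00 − €26400.00) = €4748.08 + 36.68% × €22292.00 = €12924.79
Retirement Security Contribution: cap €751152.00 − YTD €744310.00 = €6842.00 subject; 5.4% × €6842.00 = €369.47
Health Levy: 1.29% × €48692.00 = €628.13
Total: €12924.79 + €369.47 + €628.13 = €13922.39

€13922.39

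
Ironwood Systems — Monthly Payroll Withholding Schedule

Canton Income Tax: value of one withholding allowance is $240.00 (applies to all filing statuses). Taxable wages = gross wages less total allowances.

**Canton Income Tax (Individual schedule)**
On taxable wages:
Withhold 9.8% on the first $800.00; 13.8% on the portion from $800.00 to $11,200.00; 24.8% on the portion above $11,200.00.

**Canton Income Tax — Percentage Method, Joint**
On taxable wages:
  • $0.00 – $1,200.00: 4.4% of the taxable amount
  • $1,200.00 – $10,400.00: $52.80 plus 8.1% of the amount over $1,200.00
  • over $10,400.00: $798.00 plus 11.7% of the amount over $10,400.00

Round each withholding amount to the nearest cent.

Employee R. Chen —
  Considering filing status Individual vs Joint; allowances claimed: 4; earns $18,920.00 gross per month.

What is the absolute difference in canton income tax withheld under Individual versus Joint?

$1,507.56

Canton Income Tax (Individual): taxable = $18,920.00 − 4×$240.00 = $17,960.00
  $1,513.60 + 24.8% × ($17,960.00 − $11,200.00) = $1,513.60 + 24.8% × $6,760.00 = $3,190.08
Canton Income Tax (Joint): taxable = $18,920.00 − 4×$240.00 = $17,960.00
  $798.00 + 11.7% × ($17,960.00 − $10,400.00) = $798.00 + 11.7% × $7,560.00 = $1,682.52
Difference: |$3,190.08 − $1,682.52| = $1,507.56 (higher under Individual)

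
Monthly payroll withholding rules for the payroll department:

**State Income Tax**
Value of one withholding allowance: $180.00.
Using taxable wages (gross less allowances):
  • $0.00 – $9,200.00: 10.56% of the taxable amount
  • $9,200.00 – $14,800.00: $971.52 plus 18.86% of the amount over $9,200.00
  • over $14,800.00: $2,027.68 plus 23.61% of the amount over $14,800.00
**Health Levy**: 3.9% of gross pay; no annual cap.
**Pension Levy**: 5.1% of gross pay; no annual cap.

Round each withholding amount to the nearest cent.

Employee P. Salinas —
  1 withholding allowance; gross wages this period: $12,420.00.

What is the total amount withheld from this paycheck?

$2,662.66

State Income Tax: taxable = $12,420.00 − 1×$180.00 = $12,240.00
  $971.52 + 18.86% × ($12,240.00 − $9,200.00) = $971.52 + 18.86% × $3,040.00 = $1,544.86
Health Levy: 3.9% × $12,420.00 = $484.38
Pension Levy: 5.1% × $12,420.00 = $633.42
Total: $1,544.86 + $484.38 + $633.42 = $2,662.66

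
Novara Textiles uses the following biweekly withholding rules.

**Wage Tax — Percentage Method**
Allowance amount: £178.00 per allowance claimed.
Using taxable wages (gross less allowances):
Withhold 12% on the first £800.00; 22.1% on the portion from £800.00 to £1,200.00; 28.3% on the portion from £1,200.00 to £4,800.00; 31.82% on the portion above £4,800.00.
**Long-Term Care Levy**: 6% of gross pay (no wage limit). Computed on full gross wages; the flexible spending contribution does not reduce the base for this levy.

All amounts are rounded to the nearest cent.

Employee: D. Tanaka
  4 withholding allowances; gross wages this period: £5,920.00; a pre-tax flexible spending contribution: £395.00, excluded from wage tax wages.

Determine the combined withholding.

Wage Tax: taxable = £5,920.00 − £395.00 − 4×£178.00 = £4,813.00
  £1,203.20 + 31.82% × (£4,813.00 − £4,800.00) = £1,203.20 + 31.82% × £13.00 = £1,207.34
Long-Term Care Levy: 6% × £5,920.00 = £355.20
Total: £1,207.34 + £355.20 = £1,562.54

£1,562.54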